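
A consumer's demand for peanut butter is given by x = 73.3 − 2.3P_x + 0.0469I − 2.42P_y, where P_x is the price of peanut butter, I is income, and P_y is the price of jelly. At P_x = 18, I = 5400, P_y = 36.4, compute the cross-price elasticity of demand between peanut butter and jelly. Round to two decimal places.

-0.45

Substituting, x = 73.3 − 2.3(18) + 0.0469(5400) − 2.42(36.4) = 73.3 − 41.4 + 253.26 − 88.088 = 197.072.
∂x/∂P_y = −2.42, so E_xy = -2.42·(36.4/197.072) ≈ -0.45.
E_xy < 0: the goods are complements.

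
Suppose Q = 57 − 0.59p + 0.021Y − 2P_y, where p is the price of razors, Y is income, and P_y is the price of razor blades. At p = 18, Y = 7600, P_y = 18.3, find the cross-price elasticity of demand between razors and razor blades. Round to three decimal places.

-0.216

At the given point, Q = 57 − 0.59(18) + 0.021(7600) − 2(18.3) = 57 − 10.62 + 159.6 − 36.6 = 169.38.
∂Q/∂P_y = −2, so E_xy = -2·(18.3/169.38) ≈ -0.216.
E_xy < 0: the goods are complements.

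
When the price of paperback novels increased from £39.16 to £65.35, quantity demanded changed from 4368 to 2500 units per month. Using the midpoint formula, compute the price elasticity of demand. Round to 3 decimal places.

-1.085

%Δq = (2500 − 4368)/[(4368 + 2500)/2] = -1868/3434 ≈ -0.5440.
%ΔP = (65.35 − 39.16)/[(39.16 + 65.35)/2] = 26.19/52.255 ≈ 0.5012.
Arc elasticity E = %Δq/%ΔP ≈ -0.5440/0.5012 ≈ -1.085.
|E| > 1: demand is elastic over this range.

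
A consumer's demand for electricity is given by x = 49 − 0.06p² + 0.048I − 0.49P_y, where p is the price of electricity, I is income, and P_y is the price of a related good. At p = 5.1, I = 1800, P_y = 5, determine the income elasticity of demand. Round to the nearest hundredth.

Substituting, x = 49 − 0.06(5.1)² + 0.048(1800) − 0.49(5) = 49 − 1.5606 + 86.4 − 2.45 = 131.3894.
∂x/∂I = +0.048, so E_I = 0.048·(1800/131.3894) ≈ 0.66.
E_I ∈ (0,1): normal good (necessity).

0.66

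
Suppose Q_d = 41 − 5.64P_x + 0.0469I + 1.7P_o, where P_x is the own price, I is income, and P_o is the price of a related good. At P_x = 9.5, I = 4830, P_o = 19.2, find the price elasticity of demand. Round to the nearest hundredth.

-0.22

Evaluating quantity at (P_x, I, P_o) gives Q_d = 41 − 5.64(9.5) + 0.0469(4830) + 1.7(19.2) = 41 − 53.58 + 226.527 + 32.64 = 246.587.
∂Q_d/∂P_x = −5.64, so E_p = (−5.64)·(9.5/246.587) ≈ -0.22.
|E_p| < 1: demand is inelastic.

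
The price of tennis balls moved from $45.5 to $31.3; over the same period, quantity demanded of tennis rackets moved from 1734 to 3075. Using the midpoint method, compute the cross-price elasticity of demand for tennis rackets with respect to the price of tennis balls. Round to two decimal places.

%ΔQ_x = (3075 − 1734)/[(1734+3075)/2] = 1341/2404.5 ≈ 0.5577.
%ΔP_y = (31.3 − 45.5)/[(45.5+31.3)/2] ≈ -0.3698.
E_xy = 0.5577/-0.3698 ≈ -1.51.
E_xy < 0, so tennis rackets and tennis balls are complements.

-1.51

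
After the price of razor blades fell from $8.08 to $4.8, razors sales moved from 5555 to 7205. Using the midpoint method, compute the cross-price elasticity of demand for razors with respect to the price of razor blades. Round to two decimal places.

%ΔQ_x = (7205 − 5555)/[(5555+7205)/2] = 1650/6380 ≈ 0.2586.
%ΔP_y = (4.8 − 8.08)/[(8.08+4.8)/2] ≈ -0.5093.
E_xy = 0.2586/-0.5093 ≈ -0.51.
E_xy < 0, so razors and razor blades are complements.

-0.51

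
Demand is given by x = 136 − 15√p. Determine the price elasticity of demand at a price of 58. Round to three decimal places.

At p = 58, x = 21.7634.
dx/dp = −15/(2√p) = −15/(2·7.6158).
Point elasticity E = (dx/dp)·(p/x) = -0.9848 × 58/21.7634 ≈ -2.625.
|E| > 1, so demand is elastic at this price.

-2.625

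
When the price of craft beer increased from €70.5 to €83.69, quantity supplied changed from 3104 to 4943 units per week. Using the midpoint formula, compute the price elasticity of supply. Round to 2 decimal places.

2.67

%Δq = (4943 − 3104)/[(3104 + 4943)/2] = 1839/4023.5 ≈ 0.4571.
%ΔP = (83.69 − 70.5)/[(70.5 + 83.69)/2] = 13.19/77.095 ≈ 0.1711.
Arc elasticity E = %Δq/%ΔP ≈ 0.4571/0.1711 ≈ 2.67.
|E| > 1: supply is elastic over this range.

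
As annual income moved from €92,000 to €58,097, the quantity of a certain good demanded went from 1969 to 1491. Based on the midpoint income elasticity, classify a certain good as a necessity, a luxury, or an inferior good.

%ΔQ = (1491 − 1969)/[(1969+1491)/2] = -478/1730 ≈ -0.2763.
%ΔM = (58,097 − 92,000)/[(92,000+58,097)/2] = -33903/75048.5 ≈ -0.4517.
E_I = %ΔQ/%ΔM ≈ 0.612.
E_I ∈ (0,1): normal good (necessity).

necessity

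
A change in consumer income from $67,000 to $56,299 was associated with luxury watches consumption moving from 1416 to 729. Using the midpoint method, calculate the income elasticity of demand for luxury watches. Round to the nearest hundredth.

%ΔQ = (729 − 1416)/[(1416+729)/2] = -687/1072.5 ≈ -0.6406.
%ΔI = (56,299 − 67,000)/[(67,000+56,299)/2] = -10701/61649.5 ≈ -0.1736.
E_I = %ΔQ/%ΔI ≈ 3.69.
E_I > 1: normal good (luxury).

3.69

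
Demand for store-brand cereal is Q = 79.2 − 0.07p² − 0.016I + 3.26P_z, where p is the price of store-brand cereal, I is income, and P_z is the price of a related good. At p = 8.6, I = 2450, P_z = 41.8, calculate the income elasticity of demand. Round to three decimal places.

-0.229

Evaluating quantity at (p, I, P_z) gives Q = 79.2 − 0.07(8.6)² − 0.016(2450) + 3.26(41.8) = 79.2 − 5.1772 − 39.2 + 136.268 = 171.0908.
∂Q/∂I = −0.016, so E_I = -0.016·(2450/171.0908) ≈ -0.229.
E_I < 0: inferior good.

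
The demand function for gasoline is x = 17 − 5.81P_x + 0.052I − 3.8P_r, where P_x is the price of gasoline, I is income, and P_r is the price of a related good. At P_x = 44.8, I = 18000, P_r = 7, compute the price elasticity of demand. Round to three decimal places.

At the given point, x = 17 − 5.81(44.8) + 0.052(18000) − 3.8(7) = 17 − 260.288 + 936 − 26.6 = 666.112.
∂x/∂P_x = −5.81, so E_p = (−5.81)·(44.8/666.112) ≈ -0.391.
|E_p| < 1: demand is inelastic.

-0.391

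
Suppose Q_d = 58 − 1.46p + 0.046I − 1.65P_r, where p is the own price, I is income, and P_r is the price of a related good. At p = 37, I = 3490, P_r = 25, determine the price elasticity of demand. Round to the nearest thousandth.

First evaluate Q_d: 58 − 1.46(37) + 0.046(3490) − 1.65(25) = 58 − 54.02 + 160.54 − 41.25 = 123.27.
∂Q_d/∂p = −1.46, so E_p = (−1.46)·(37/123.27) ≈ -0.438.
|E_p| < 1: demand is inelastic.

-0.438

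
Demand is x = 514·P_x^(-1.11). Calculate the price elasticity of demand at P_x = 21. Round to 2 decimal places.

For a Cobb–Douglas (constant-elasticity) form x = A·P_x^α·…, the elasticity with respect to P_x equals the exponent α at every point.
Here the exponent on P_x is -1.11, so the price elasticity of demand is -1.11.

-1.11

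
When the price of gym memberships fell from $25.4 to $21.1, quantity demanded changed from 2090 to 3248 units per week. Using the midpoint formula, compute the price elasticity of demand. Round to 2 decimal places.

-2.35

%ΔQ = (3248 − 2090)/[(2090 + 3248)/2] = 1158/2669 ≈ 0.4339.
%ΔP = (21.1 − 25.4)/[(25.4 + 21.1)/2] = -4.3/23.25 ≈ -0.1849.
Arc elasticity E = %ΔQ/%ΔP ≈ 0.4339/-0.1849 ≈ -2.35.
|E| > 1: demand is elastic over this range.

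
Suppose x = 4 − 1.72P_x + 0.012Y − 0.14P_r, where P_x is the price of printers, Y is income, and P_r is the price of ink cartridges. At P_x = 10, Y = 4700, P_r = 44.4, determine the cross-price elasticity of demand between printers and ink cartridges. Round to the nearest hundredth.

-0.17

Evaluating quantity at (P_x, Y, P_r) gives x = 4 − 1.72(10) + 0.012(4700) − 0.14(44.4) = 4 − 17.2 + 56.4 − 6.216 = 36.984.
∂x/∂P_r = −0.14, so E_xy = -0.14·(44.4/36.984) ≈ -0.17.
E_xy < 0: the goods are complements.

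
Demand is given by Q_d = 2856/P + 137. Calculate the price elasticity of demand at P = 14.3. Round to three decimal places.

At P = 14.3, Q_d = 336.7203.
dQ_d/dP = −2856/P² = −13.9665.
Point elasticity E = (dQ_d/dP)·(P/Q_d) = -13.9665 × 14.3/336.7203 ≈ -0.593.
|E| < 1, so demand is inelastic at this price.

-0.593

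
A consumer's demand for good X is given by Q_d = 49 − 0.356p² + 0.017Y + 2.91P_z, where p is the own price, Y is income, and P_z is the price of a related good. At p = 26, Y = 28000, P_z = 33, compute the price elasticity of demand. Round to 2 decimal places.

Substituting, Q_d = 49 − 0.356(26)² + 0.017(28000) + 2.91(33) = 49 − 240.656 + 476 + 96.03 = 380.374.
∂Q_d/∂p = −2·0.356·p = -18.512, so E_p = -18.512·(26/380.374) ≈ -1.27.
|E_p| > 1: demand is elastic.

-1.27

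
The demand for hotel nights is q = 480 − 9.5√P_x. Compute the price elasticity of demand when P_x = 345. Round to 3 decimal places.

At P_x = 345, q = 303.5453.
dq/dP_x = −9.5/(2√P_x) = −9.5/(2·18.5742).
Point elasticity E = (dq/dP_x)·(P_x/q) = -0.2557 × 345/303.5453 ≈ -0.291.
|E| < 1, so demand is inelastic at this price.

-0.291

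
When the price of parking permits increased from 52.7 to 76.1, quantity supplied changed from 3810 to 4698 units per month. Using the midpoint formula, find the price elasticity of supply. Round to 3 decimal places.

%ΔQ = (4698 − 3810)/[(3810 + 4698)/2] = 888/4254 ≈ 0.2087.
%Δp = (76.1 − 52.7)/[(52.7 + 76.1)/2] = 23.4/64.4 ≈ 0.3634.
Arc elasticity E = %ΔQ/%Δp ≈ 0.2087/0.3634 ≈ 0.574.
|E| < 1: supply is inelastic over this range.

0.574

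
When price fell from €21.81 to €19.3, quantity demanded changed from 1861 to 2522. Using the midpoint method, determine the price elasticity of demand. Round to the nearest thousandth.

-2.470

%Δq = (2522 − 1861)/[(1861 + 2522)/2] = 661/2191.5 ≈ 0.3016.
%ΔP = (19.3 − 21.81)/[(21.81 + 19.3)/2] = -2.51/20.555 ≈ -0.1221.
Arc elasticity E = %Δq/%ΔP ≈ 0.3016/-0.1221 ≈ -2.470.
|E| > 1: demand is elastic over this range.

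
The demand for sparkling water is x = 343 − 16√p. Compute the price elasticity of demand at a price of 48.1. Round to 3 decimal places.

-0.239

At p = 48.1, x = 232.0333.
dx/dp = −16/(2√p) = −16/(2·6.9354).
Point elasticity E = (dx/dp)·(p/x) = -1.1535 × 48.1/232.0333 ≈ -0.239.
|E| < 1, so demand is inelastic at this price.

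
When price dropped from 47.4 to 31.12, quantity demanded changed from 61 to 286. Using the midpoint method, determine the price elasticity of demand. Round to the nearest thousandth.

-3.127

%Δq = (286 − 61)/[(61 + 286)/2] = 225/173.5 ≈ 1.2968.
%ΔP = (31.12 − 47.4)/[(47.4 + 31.12)/2] = -16.28/39.26 ≈ -0.4147.
Arc elasticity E = %Δq/%ΔP ≈ 1.2968/-0.4147 ≈ -3.127.
|E| > 1: demand is elastic over this range.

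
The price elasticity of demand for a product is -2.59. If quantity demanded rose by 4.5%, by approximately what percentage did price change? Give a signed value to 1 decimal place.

-1.7

%ΔQ ≈ E × %ΔP ⇒ %ΔP = %ΔQ / E = (4.5%)/(-2.59) ≈ -1.7%.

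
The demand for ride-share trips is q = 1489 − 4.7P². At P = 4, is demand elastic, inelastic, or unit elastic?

inelastic

At P = 4, q = 1413.8.
dq/dP = −2·4.7·P = −37.6.
Point elasticity E = (dq/dP)·(P/q) = -37.6 × 4/1413.8 ≈ -0.106.
|E| ≈ 0.106 < 1, so demand is inelastic.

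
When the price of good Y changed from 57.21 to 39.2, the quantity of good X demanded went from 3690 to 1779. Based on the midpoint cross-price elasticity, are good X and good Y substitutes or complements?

%ΔQ_x = (1779 − 3690)/[(3690+1779)/2] = -1911/2734.5 ≈ -0.6988.
%ΔP_y = (39.2 − 57.21)/[(57.21+39.2)/2] ≈ -0.3736.
E_xy = -0.6988/-0.3736 ≈ 1.871.
E_xy > 0, so the goods are substitutes.

substitutes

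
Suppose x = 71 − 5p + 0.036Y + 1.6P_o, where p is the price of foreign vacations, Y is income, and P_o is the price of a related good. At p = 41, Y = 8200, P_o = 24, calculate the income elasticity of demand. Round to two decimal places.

1.48

At the given point, x = 71 − 5(41) + 0.036(8200) + 1.6(24) = 71 − 205 + 295.2 + 38.4 = 199.6.
∂x/∂Y = +0.036, so E_I = 0.036·(8200/199.6) ≈ 1.48.
E_I > 1: normal good (luxury).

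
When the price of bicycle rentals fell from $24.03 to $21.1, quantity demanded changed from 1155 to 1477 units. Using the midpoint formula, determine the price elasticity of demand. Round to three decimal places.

-1.884

%Δq = (1477 − 1155)/[(1155 + 1477)/2] = 322/1316 ≈ 0.2447.
%Δp = (21.1 − 24.03)/[(24.03 + 21.1)/2] = -2.93/22.565 ≈ -0.1298.
Arc elasticity E = %Δq/%Δp ≈ 0.2447/-0.1298 ≈ -1.884.
|E| > 1: demand is elastic over this range.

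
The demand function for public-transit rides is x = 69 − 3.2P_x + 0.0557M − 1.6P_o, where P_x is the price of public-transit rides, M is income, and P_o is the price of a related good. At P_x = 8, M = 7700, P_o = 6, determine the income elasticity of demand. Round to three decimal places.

Evaluating quantity at (P_x, M, P_o) gives x = 69 − 3.2(8) + 0.0557(7700) − 1.6(6) = 69 − 25.6 + 428.89 − 9.6 = 462.69.
∂x/∂M = +0.0557, so E_I = 0.0557·(7700/462.69) ≈ 0.927.
E_I ∈ (0,1): normal good (necessity).

0.927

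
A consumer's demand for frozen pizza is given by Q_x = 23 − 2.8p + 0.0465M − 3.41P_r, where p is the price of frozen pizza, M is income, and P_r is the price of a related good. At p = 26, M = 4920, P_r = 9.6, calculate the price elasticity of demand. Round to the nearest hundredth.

-0.50

At the given point, Q_x = 23 − 2.8(26) + 0.0465(4920) − 3.41(9.6) = 23 − 72.8 + 228.78 − 32.736 = 146.244.
∂Q_x/∂p = −2.8, so E_p = (−2.8)·(26/146.244) ≈ -0.50.
|E_p| < 1: demand is inelastic.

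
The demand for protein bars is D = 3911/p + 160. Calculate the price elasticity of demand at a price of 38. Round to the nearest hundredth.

-0.39

At p = 38, D = 262.9211.
dD/dp = −3911/p² = −2.7084.
Point elasticity E = (dD/dp)·(p/D) = -2.7084 × 38/262.9211 ≈ -0.39.
|E| < 1, so demand is inelastic at this price.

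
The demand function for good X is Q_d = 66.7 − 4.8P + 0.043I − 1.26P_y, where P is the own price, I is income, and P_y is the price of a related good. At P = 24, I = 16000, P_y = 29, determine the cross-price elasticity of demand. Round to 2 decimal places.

First evaluate Q_d: 66.7 − 4.8(24) + 0.043(16000) − 1.26(29) = 66.7 − 115.2 + 688 − 36.54 = 602.96.
∂Q_d/∂P_y = −1.26, so E_xy = -1.26·(29/602.96) ≈ -0.06.
E_xy < 0: the goods are complements.

-0.06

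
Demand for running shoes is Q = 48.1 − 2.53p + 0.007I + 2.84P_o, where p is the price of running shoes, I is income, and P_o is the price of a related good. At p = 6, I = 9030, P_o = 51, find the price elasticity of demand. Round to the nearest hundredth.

Q = 48.1 − 2.53(6) + 0.007(9030) + 2.84(51) = 48.1 − 15.18 + 63.21 + 144.84 = 240.97.
∂Q/∂p = −2.53, so E_p = (−2.53)·(6/240.97) ≈ -0.06.
|E_p| < 1: demand is inelastic.

-0.06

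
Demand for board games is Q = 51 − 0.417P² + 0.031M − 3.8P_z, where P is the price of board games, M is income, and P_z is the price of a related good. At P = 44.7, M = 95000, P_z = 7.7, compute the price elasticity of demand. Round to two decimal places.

At the given point, Q = 51 − 0.417(44.7)² + 0.031(95000) − 3.8(7.7) = 51 − 833.2035 + 2945 − 29.26 = 2133.5365.
∂Q/∂P = −2·0.417·P = -37.2798, so E_p = -37.2798·(44.7/2133.5365) ≈ -0.78.
|E_p| < 1: demand is inelastic.

-0.78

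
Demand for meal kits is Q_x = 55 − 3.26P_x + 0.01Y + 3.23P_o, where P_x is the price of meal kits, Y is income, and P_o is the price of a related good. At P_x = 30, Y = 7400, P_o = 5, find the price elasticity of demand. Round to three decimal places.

Evaluating quantity at (P_x, Y, P_o) gives Q_x = 55 − 3.26(30) + 0.01(7400) + 3.23(5) = 55 − 97.8 + 74 + 16.15 = 47.35.
∂Q_x/∂P_x = −3.26, so E_p = (−3.26)·(30/47.35) ≈ -2.065.
|E_p| > 1: demand is elastic.

-2.065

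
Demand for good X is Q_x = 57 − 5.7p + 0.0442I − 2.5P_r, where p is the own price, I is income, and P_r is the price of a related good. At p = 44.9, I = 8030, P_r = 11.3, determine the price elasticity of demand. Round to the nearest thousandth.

-2.003

Evaluating quantity at (p, I, P_r) gives Q_x = 57 − 5.7(44.9) + 0.0442(8030) − 2.5(11.3) = 57 − 255.93 + 354.926 − 28.25 = 127.746.
∂Q_x/∂p = −5.7, so E_p = (−5.7)·(44.9/127.746) ≈ -2.003.
|E_p| > 1: demand is elastic.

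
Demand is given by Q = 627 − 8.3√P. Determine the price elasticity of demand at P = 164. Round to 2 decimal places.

-0.10

At P = 164, Q = 520.7081.
dQ/dP = −8.3/(2√P) = −8.3/(2·12.8062).
Point elasticity E = (dQ/dP)·(P/Q) = -0.3241 × 164/520.7081 ≈ -0.10.
|E| < 1, so demand is inelastic at this price.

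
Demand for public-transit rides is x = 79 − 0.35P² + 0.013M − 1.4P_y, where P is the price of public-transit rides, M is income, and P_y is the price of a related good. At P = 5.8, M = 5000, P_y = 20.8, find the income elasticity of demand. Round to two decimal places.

First evaluate x: 79 − 0.35(5.8)² + 0.013(5000) − 1.4(20.8) = 79 − 11.774 + 65 − 29.12 = 103.106.
∂x/∂M = +0.013, so E_I = 0.013·(5000/103.106) ≈ 0.63.
E_I ∈ (0,1): normal good (necessity).

0.63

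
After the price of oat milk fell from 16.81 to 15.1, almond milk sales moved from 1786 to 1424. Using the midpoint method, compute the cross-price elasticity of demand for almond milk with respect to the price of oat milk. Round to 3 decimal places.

2.104

%ΔQ_x = (1424 − 1786)/[(1786+1424)/2] = -362/1605 ≈ -0.2255.
%ΔP_y = (15.1 − 16.81)/[(16.81+15.1)/2] ≈ -0.1072.
E_xy = -0.2255/-0.1072 ≈ 2.104.
E_xy > 0, so almond milk and oat milk are substitutes.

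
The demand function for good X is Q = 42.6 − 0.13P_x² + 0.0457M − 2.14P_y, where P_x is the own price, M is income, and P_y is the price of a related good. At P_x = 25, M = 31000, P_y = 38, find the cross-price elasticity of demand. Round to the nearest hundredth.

-0.06

Q = 42.6 − 0.13(25)² + 0.0457(31000) − 2.14(38) = 42.6 − 81.25 + 1416.7 − 81.32 = 1296.73.
∂Q/∂P_y = −2.14, so E_xy = -2.14·(38/1296.73) ≈ -0.06.
E_xy < 0: the goods are complements.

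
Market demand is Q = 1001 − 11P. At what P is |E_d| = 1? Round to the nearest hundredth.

For linear demand Q = a − bP, E = −bP/(a − bP). |E| = 1 ⇒ bP = a − bP ⇒ P = a/(2b).
P = 1001/(2·11) = 45.50.

45.50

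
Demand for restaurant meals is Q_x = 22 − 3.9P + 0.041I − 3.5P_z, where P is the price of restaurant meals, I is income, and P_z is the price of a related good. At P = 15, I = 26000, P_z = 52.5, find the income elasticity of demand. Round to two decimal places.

At the given point, Q_x = 22 − 3.9(15) + 0.041(26000) − 3.5(52.5) = 22 − 58.5 + 1066 − 183.75 = 845.75.
∂Q_x/∂I = +0.041, so E_I = 0.041·(26000/845.75) ≈ 1.26.
E_I > 1: normal good (luxury).

1.26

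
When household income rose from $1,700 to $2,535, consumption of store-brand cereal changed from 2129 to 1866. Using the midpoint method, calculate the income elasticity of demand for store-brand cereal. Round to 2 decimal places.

-0.33

%ΔQ = (1866 − 2129)/[(2129+1866)/2] = -263/1997.5 ≈ -0.1317.
%ΔI = (2,535 − 1,700)/[(1,700+2,535)/2] = 835/2117.5 ≈ 0.3943.
E_I = %ΔQ/%ΔI ≈ -0.33.
E_I < 0: inferior good.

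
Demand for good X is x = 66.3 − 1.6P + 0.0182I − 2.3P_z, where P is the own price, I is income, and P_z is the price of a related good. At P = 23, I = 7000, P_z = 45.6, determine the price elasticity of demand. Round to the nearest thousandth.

x = 66.3 − 1.6(23) + 0.0182(7000) − 2.3(45.6) = 66.3 − 36.8 + 127.4 − 104.88 = 52.02.
∂x/∂P = −1.6, so E_p = (−1.6)·(23/52.02) ≈ -0.707.
|E_p| < 1: demand is inelastic.

-0.707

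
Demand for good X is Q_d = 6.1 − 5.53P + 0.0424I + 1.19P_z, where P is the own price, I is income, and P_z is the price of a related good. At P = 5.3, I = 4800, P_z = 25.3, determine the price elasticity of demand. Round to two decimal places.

-0.14

At the given point, Q_d = 6.1 − 5.53(5.3) + 0.0424(4800) + 1.19(25.3) = 6.1 − 29.309 + 203.52 + 30.107 = 210.418.
∂Q_d/∂P = −5.53, so E_p = (−5.53)·(5.3/210.418) ≈ -0.14.
|E_p| < 1: demand is inelastic.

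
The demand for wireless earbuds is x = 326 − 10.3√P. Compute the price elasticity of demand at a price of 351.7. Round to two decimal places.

At P = 351.7, x = 132.8372.
dx/dP = −10.3/(2√P) = −10.3/(2·18.7537).
Point elasticity E = (dx/dP)·(P/x) = -0.2746 × 351.7/132.8372 ≈ -0.73.
|E| < 1, so demand is inelastic at this price.

-0.73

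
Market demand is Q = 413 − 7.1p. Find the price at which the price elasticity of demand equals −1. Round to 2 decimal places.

29.08

For linear demand Q = a − bp, E = −bp/(a − bp). |E| = 1 ⇒ bp = a − bp ⇒ p = a/(2b).
p = 413/(2·7.1) ≈ 29.08.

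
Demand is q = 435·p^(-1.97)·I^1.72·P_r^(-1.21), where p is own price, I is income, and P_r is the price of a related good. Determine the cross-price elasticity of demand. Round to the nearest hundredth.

For a Cobb–Douglas (constant-elasticity) form q = A·P_r^α·…, the elasticity with respect to P_r equals the exponent α at every point.
Here the exponent on P_r is -1.21, so the cross-price elasticity of demand is -1.21.

-1.21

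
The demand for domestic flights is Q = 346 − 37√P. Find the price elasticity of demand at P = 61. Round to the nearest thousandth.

-2.534

At P = 61, Q = 57.0208.
dQ/dP = −37/(2√P) = −37/(2·7.8102).
Point elasticity E = (dQ/dP)·(P/Q) = -2.3687 × 61/57.0208 ≈ -2.534.
|E| > 1, so demand is elastic at this price.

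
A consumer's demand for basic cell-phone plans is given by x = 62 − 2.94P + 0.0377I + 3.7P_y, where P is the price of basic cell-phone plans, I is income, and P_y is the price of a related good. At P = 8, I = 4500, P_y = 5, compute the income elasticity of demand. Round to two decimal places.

Evaluating quantity at (P, I, P_y) gives x = 62 − 2.94(8) + 0.0377(4500) + 3.7(5) = 62 − 23.52 + 169.65 + 18.5 = 226.63.
∂x/∂I = +0.0377, so E_I = 0.0377·(4500/226.63) ≈ 0.75.
E_I ∈ (0,1): normal good (necessity).

0.75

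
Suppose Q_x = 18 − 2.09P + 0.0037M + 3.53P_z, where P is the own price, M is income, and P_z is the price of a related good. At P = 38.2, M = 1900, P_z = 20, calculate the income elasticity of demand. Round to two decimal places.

Evaluating quantity at (P, M, P_z) gives Q_x = 18 − 2.09(38.2) + 0.0037(1900) + 3.53(20) = 18 − 79.838 + 7.03 + 70.6 = 15.792.
∂Q_x/∂M = +0.0037, so E_I = 0.0037·(1900/15.792) ≈ 0.45.
E_I ∈ (0,1): normal good (necessity).

0.45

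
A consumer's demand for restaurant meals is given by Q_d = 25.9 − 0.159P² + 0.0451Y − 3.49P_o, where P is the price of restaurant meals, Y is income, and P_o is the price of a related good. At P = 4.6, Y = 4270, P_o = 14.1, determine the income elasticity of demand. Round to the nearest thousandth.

1.161

Substituting, Q_d = 25.9 − 0.159(4.6)² + 0.0451(4270) − 3.49(14.1) = 25.9 − 3.3644 + 192.577 − 49.209 = 165.9036.
∂Q_d/∂Y = +0.0451, so E_I = 0.0451·(4270/165.9036) ≈ 1.161.
E_I > 1: normal good (luxury).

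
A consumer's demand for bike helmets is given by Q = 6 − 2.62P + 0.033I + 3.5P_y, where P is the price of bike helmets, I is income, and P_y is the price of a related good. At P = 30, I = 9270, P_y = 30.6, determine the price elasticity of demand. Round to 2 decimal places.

First evaluate Q: 6 − 2.62(30) + 0.033(9270) + 3.5(30.6) = 6 − 78.6 + 305.91 + 107.1 = 340.41.
∂Q/∂P = −2.62, so E_p = (−2.62)·(30/340.41) ≈ -0.23.
|E_p| < 1: demand is inelastic.

-0.23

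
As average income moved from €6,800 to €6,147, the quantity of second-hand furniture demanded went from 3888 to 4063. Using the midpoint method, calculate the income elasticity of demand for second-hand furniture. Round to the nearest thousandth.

-0.436

%ΔQ = (4063 − 3888)/[(3888+4063)/2] = 175/3975.5 ≈ 0.0440.
%ΔI = (6,147 − 6,800)/[(6,800+6,147)/2] = -653/6473.5 ≈ -0.1009.
E_I = %ΔQ/%ΔI ≈ -0.436.
E_I < 0: inferior good.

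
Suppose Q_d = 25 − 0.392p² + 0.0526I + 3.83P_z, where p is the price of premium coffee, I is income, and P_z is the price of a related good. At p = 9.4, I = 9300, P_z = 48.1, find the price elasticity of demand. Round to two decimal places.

-0.10

First evaluate Q_d: 25 − 0.392(9.4)² + 0.0526(9300) + 3.83(48.1) = 25 − 34.6371 + 489.18 + 184.223 = 663.7659.
∂Q_d/∂p = −2·0.392·p = -7.3696, so E_p = -7.3696·(9.4/663.7659) ≈ -0.10.
|E_p| < 1: demand is inelastic.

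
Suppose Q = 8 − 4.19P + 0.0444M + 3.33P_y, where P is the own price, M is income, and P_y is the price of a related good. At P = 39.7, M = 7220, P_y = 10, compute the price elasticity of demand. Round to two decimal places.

-0.85

Evaluating quantity at (P, M, P_y) gives Q = 8 − 4.19(39.7) + 0.0444(7220) + 3.33(10) = 8 − 166.343 + 320.568 + 33.3 = 195.525.
∂Q/∂P = −4.19, so E_p = (−4.19)·(39.7/195.525) ≈ -0.85.
|E_p| < 1: demand is inelastic.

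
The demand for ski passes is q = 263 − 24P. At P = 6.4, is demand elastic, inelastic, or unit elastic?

At P = 6.4, q = 109.4.
dq/dP = −24.
Point elasticity E = (dq/dP)·(P/q) = -24 × 6.4/109.4 ≈ -1.404.
|E| ≈ 1.404 > 1, so demand is elastic.

elastic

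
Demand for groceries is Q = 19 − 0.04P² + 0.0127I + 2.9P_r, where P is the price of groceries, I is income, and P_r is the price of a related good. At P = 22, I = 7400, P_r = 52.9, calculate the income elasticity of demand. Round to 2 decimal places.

Substituting, Q = 19 − 0.04(22)² + 0.0127(7400) + 2.9(52.9) = 19 − 19.36 + 93.98 + 153.41 = 247.03.
∂Q/∂I = +0.0127, so E_I = 0.0127·(7400/247.03) ≈ 0.38.
E_I ∈ (0,1): normal good (necessity).

0.38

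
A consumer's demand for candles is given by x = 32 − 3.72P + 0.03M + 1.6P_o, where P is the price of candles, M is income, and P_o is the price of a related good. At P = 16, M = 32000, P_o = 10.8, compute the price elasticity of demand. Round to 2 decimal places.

x = 32 − 3.72(16) + 0.03(32000) + 1.6(10.8) = 32 − 59.52 + 960 + 17.28 = 949.76.
∂x/∂P = −3.72, so E_p = (−3.72)·(16/949.76) ≈ -0.06.
|E_p| < 1: demand is inelastic.

-0.06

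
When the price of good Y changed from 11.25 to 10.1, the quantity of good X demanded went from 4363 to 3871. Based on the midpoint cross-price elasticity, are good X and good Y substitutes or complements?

substitutes

%ΔQ_x = (3871 − 4363)/[(4363+3871)/2] = -492/4117 ≈ -0.1195.
%ΔP_y = (10.1 − 11.25)/[(11.25+10.1)/2] ≈ -0.1077.
E_xy = -0.1195/-0.1077 ≈ 1.109.
E_xy > 0, so the goods are substitutes.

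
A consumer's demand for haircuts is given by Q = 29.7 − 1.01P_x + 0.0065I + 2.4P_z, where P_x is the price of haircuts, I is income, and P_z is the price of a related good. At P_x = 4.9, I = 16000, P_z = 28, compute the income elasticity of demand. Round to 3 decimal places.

0.531

Evaluating quantity at (P_x, I, P_z) gives Q = 29.7 − 1.01(4.9) + 0.0065(16000) + 2.4(28) = 29.7 − 4.949 + 104 + 67.2 = 195.951.
∂Q/∂I = +0.0065, so E_I = 0.0065·(16000/195.951) ≈ 0.531.
E_I ∈ (0,1): normal good (necessity).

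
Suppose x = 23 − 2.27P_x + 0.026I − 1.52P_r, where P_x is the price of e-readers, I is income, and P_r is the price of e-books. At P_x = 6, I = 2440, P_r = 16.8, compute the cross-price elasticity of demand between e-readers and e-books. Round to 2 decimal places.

-0.54

x = 23 − 2.27(6) + 0.026(2440) − 1.52(16.8) = 23 − 13.62 + 63.44 − 25.536 = 47.284.
∂x/∂P_r = −1.52, so E_xy = -1.52·(16.8/47.284) ≈ -0.54.
E_xy < 0: the goods are complements.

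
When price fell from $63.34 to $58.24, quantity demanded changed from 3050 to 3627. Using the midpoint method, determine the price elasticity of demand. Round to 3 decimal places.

%Δq = (3627 − 3050)/[(3050 + 3627)/2] = 577/3338.5 ≈ 0.1728.
%ΔP = (58.24 − 63.34)/[(63.34 + 58.24)/2] = -5.1/60.79 ≈ -0.0839.
Arc elasticity E = %Δq/%ΔP ≈ 0.1728/-0.0839 ≈ -2.060.
|E| > 1: demand is elastic over this range.

-2.060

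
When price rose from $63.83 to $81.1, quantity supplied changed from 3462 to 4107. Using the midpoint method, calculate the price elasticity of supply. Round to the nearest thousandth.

%Δq = (4107 − 3462)/[(3462 + 4107)/2] = 645/3784.5 ≈ 0.1704.
%ΔP = (81.1 − 63.83)/[(63.83 + 81.1)/2] = 17.27/72.465 ≈ 0.2383.
Arc elasticity E = %Δq/%ΔP ≈ 0.1704/0.2383 ≈ 0.715.
|E| < 1: supply is inelastic over this range.

0.715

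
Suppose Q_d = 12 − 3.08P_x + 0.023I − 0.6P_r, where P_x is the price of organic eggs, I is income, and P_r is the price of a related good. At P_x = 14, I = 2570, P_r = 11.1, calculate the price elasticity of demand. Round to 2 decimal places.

Q_d = 12 − 3.08(14) + 0.023(2570) − 0.6(11.1) = 12 − 43.12 + 59.11 − 6.66 = 21.33.
∂Q_d/∂P_x = −3.08, so E_p = (−3.08)·(14/21.33) ≈ -2.02.
|E_p| > 1: demand is elastic.

-2.02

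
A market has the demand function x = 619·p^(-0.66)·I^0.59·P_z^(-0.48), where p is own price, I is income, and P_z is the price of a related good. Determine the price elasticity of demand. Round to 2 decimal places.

-0.66

For a Cobb–Douglas (constant-elasticity) form x = A·p^α·…, the elasticity with respect to p equals the exponent α at every point.
Here the exponent on p is -0.66, so the price elasticity of demand is -0.66.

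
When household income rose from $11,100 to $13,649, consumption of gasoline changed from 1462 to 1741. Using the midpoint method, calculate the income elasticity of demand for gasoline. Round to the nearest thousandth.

0.846

%ΔQ = (1741 − 1462)/[(1462+1741)/2] = 279/1601.5 ≈ 0.1742.
%ΔM = (13,649 − 11,100)/[(11,100+13,649)/2] = 2549/12374.5 ≈ 0.2060.
E_I = %ΔQ/%ΔM ≈ 0.846.
E_I ∈ (0,1): normal good (necessity).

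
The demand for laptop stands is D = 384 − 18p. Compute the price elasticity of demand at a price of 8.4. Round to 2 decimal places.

At p = 8.4, D = 232.8.
dD/dp = −18.
Point elasticity E = (dD/dp)·(p/D) = -18 × 8.4/232.8 ≈ -0.65.
|E| < 1, so demand is inelastic at this price.

-0.65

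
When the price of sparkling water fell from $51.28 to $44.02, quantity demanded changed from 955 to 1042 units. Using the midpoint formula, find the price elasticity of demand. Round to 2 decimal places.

%Δq = (1042 − 955)/[(955 + 1042)/2] = 87/998.5 ≈ 0.0871.
%Δp = (44.02 − 51.28)/[(51.28 + 44.02)/2] = -7.26/47.65 ≈ -0.1524.
Arc elasticity E = %Δq/%Δp ≈ 0.0871/-0.1524 ≈ -0.57.
|E| < 1: demand is inelastic over this range.

-0.57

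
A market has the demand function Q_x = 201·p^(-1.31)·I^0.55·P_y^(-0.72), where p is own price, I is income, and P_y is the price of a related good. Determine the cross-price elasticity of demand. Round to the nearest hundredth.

For a Cobb–Douglas (constant-elasticity) form Q_x = A·P_y^α·…, the elasticity with respect to P_y equals the exponent α at every point.
Here the exponent on P_y is -0.72, so the cross-price elasticity of demand is -0.72.

-0.72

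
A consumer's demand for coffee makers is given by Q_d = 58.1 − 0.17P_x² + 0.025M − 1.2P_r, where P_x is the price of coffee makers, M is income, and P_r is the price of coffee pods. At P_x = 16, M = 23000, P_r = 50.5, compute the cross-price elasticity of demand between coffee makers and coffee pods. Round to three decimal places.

At the given point, Q_d = 58.1 − 0.17(16)² + 0.025(23000) − 1.2(50.5) = 58.1 − 43.52 + 575 − 60.6 = 528.98.
∂Q_d/∂P_r = −1.2, so E_xy = -1.2·(50.5/528.98) ≈ -0.115.
E_xy < 0: the goods are complements.

-0.115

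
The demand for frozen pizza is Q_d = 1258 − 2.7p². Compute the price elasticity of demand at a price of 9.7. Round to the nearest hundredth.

-0.51

At p = 9.7, Q_d = 1003.957.
dQ_d/dp = −2·2.7·p = −52.38.
Point elasticity E = (dQ_d/dp)·(p/Q_d) = -52.38 × 9.7/1003.957 ≈ -0.51.
|E| < 1, so demand is inelastic at this price.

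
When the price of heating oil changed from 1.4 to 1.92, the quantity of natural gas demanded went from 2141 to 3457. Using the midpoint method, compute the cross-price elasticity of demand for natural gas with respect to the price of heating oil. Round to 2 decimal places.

%ΔQ_x = (3457 − 2141)/[(2141+3457)/2] = 1316/2799 ≈ 0.4702.
%ΔP_y = (1.92 − 1.4)/[(1.4+1.92)/2] ≈ 0.3133.
E_xy = 0.4702/0.3133 ≈ 1.50.
E_xy > 0, so natural gas and heating oil are substitutes.

1.50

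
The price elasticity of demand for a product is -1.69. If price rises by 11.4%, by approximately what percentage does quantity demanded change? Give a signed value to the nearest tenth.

%ΔQ ≈ E × %ΔP = (-1.69) × (11.4%) ≈ -19.3%.

-19.3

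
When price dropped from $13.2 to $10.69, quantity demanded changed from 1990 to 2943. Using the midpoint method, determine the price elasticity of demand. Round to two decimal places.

-1.84

%ΔQ = (2943 − 1990)/[(1990 + 2943)/2] = 953/2466.5 ≈ 0.3864.
%Δp = (10.69 − 13.2)/[(13.2 + 10.69)/2] = -2.51/11.945 ≈ -0.2101.
Arc elasticity E = %ΔQ/%Δp ≈ 0.3864/-0.2101 ≈ -1.84.
|E| > 1: demand is elastic over this range.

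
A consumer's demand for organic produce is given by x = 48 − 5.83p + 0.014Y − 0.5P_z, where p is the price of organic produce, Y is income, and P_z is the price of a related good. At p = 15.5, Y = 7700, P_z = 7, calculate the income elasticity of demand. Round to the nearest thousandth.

Evaluating quantity at (p, Y, P_z) gives x = 48 − 5.83(15.5) + 0.014(7700) − 0.5(7) = 48 − 90.365 + 107.8 − 3.5 = 61.935.
∂x/∂Y = +0.014, so E_I = 0.014·(7700/61.935) ≈ 1.741.
E_I > 1: normal good (luxury).

1.741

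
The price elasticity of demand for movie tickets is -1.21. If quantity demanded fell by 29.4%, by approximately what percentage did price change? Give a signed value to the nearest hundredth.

24.30

%ΔQ ≈ E × %ΔP ⇒ %ΔP = %ΔQ / E = (-29.4%)/(-1.21) ≈ 24.30%.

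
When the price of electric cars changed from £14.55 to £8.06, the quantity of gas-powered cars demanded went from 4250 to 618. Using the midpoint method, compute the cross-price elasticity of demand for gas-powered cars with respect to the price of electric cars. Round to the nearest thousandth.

%ΔQ_x = (618 − 4250)/[(4250+618)/2] = -3632/2434 ≈ -1.4922.
%ΔP_y = (8.06 − 14.55)/[(14.55+8.06)/2] ≈ -0.5741.
E_xy = -1.4922/-0.5741 ≈ 2.599.
E_xy > 0, so gas-powered cars and electric cars are substitutes.

2.599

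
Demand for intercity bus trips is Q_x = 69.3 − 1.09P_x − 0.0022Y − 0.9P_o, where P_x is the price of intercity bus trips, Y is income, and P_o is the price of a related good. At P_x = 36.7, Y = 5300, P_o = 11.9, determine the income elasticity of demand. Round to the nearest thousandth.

Evaluating quantity at (P_x, Y, P_o) gives Q_x = 69.3 − 1.09(36.7) − 0.0022(5300) − 0.9(11.9) = 69.3 − 40.003 − 11.66 − 10.71 = 6.927.
∂Q_x/∂Y = −0.0022, so E_I = -0.0022·(5300/6.927) ≈ -1.683.
E_I < 0: inferior good.

-1.683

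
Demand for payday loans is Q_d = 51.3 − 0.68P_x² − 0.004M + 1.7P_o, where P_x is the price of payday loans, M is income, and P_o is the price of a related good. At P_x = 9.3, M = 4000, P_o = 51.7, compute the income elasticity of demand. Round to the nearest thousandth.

-0.249

At the given point, Q_d = 51.3 − 0.68(9.3)² − 0.004(4000) + 1.7(51.7) = 51.3 − 58.8132 − 16 + 87.89 = 64.3768.
∂Q_d/∂M = −0.004, so E_I = -0.004·(4000/64.3768) ≈ -0.249.
E_I < 0: inferior good.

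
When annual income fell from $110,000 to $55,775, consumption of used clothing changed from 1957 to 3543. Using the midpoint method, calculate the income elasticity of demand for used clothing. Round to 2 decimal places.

-0.88

%ΔQ = (3543 − 1957)/[(1957+3543)/2] = 1586/2750 ≈ 0.5767.
%ΔI = (55,775 − 110,000)/[(110,000+55,775)/2] = -54225/82887.5 ≈ -0.6542.
E_I = %ΔQ/%ΔI ≈ -0.88.
E_I < 0: inferior good.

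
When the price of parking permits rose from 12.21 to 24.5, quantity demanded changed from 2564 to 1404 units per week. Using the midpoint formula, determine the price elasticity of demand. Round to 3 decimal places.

-0.873

%ΔQ = (1404 − 2564)/[(2564 + 1404)/2] = -1160/1984 ≈ -0.5847.
%ΔP = (24.5 − 12.21)/[(12.21 + 24.5)/2] = 12.29/18.355 ≈ 0.6696.
Arc elasticity E = %ΔQ/%ΔP ≈ -0.5847/0.6696 ≈ -0.873.
|E| < 1: demand is inelastic over this range.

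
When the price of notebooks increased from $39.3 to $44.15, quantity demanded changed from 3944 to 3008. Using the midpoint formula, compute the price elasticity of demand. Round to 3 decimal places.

-2.317

%ΔQ = (3008 − 3944)/[(3944 + 3008)/2] = -936/3476 ≈ -0.2693.
%Δp = (44.15 − 39.3)/[(39.3 + 44.15)/2] = 4.85/41.725 ≈ 0.1162.
Arc elasticity E = %ΔQ/%Δp ≈ -0.2693/0.1162 ≈ -2.317.
|E| > 1: demand is elastic over this range.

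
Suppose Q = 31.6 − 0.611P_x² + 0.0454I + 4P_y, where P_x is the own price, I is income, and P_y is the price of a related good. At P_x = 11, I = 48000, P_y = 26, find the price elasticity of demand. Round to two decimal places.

-0.07

Q = 31.6 − 0.611(11)² + 0.0454(48000) + 4(26) = 31.6 − 73.931 + 2179.2 + 104 = 2240.869.
∂Q/∂P_x = −2·0.611·P_x = -13.442, so E_p = -13.442·(11/2240.869) ≈ -0.07.
|E_p| < 1: demand is inelastic.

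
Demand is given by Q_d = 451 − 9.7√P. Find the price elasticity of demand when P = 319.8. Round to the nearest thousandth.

At P = 319.8, Q_d = 277.5354.
dQ_d/dP = −9.7/(2√P) = −9.7/(2·17.883).
Point elasticity E = (dQ_d/dP)·(P/Q_d) = -0.2712 × 319.8/277.5354 ≈ -0.313.
|E| < 1, so demand is inelastic at this price.

-0.313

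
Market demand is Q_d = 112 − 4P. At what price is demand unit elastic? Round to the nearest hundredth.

For linear demand Q_d = a − bP, E = −bP/(a − bP). |E| = 1 ⇒ bP = a − bP ⇒ P = a/(2b).
P = 112/(2·4) = 14.00.

14.00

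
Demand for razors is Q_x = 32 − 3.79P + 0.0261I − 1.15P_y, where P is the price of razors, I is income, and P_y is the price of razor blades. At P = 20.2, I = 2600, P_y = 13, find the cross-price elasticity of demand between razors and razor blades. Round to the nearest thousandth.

First evaluate Q_x: 32 − 3.79(20.2) + 0.0261(2600) − 1.15(13) = 32 − 76.558 + 67.86 − 14.95 = 8.352.
∂Q_x/∂P_y = −1.15, so E_xy = -1.15·(13/8.352) ≈ -1.790.
E_xy < 0: the goods are complements.

-1.790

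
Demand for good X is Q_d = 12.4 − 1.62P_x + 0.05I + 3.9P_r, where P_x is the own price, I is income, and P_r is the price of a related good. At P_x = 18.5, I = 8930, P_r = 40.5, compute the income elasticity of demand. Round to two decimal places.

Evaluating quantity at (P_x, I, P_r) gives Q_d = 12.4 − 1.62(18.5) + 0.05(8930) + 3.9(40.5) = 12.4 − 29.97 + 446.5 + 157.95 = 586.88.
∂Q_d/∂I = +0.05, so E_I = 0.05·(8930/586.88) ≈ 0.76.
E_I ∈ (0,1): normal good (necessity).

0.76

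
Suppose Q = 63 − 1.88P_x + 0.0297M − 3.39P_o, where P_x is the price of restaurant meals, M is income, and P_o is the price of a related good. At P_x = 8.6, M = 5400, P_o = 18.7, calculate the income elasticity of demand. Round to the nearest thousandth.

At the given point, Q = 63 − 1.88(8.6) + 0.0297(5400) − 3.39(18.7) = 63 − 16.168 + 160.38 − 63.393 = 143.819.
∂Q/∂M = +0.0297, so E_I = 0.0297·(5400/143.819) ≈ 1.115.
E_I > 1: normal good (luxury).

1.115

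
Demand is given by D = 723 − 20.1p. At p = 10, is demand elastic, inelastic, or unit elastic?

inelastic

At p = 10, D = 522.
dD/dp = −20.1.
Point elasticity E = (dD/dp)·(p/D) = -20.1 × 10/522 ≈ -0.385.
|E| ≈ 0.385 < 1, so demand is inelastic.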